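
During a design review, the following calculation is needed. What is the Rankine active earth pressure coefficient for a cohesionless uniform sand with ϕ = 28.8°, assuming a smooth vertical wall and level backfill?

K_a = (1 − sin φ)/(1 + sin φ) = (1 − sin 28.8°)/(1 + sin 28.8°) = 0.3498.

0.350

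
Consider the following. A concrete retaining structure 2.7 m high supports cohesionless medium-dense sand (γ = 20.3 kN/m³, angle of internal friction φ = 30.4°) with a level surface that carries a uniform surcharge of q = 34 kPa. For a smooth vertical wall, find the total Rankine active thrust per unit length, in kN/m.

K_a = tan²(45° − φ/2) = 0.3280.
Soil triangle: ½ K_a γ H² = 0.5×0.3280×20.3×2.7² = 24.27 kN/m.
Surcharge rectangle: K_a q H = 0.3280×34×2.7 = 30.11 kN/m.
Total = 24.27 + 30.11 = 54.38 kN/m.

54.4 kN/m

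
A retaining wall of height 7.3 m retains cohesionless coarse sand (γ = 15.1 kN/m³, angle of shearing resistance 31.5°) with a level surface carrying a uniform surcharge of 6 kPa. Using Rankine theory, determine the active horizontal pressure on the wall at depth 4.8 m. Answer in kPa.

24.6 kPa

K_a = (1 − sin φ)/(1 + sin φ) = 0.3136.
σ_v = γz + q = 15.1 × 4.8 + 6 = 78.48 kPa.
σ_h = K_a σ_v = 0.3136 × 78.48 = 24.61 kPa.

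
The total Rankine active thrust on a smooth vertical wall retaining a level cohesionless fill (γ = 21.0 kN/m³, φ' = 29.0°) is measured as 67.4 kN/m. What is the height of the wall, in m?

4.30 m

K_a = 0.3470. P_a = ½ K_a γ H² ⇒ H = √(2P_a/(K_a γ)).
H = √(2×67.4/(0.3470×21.0)) = 4.301 m.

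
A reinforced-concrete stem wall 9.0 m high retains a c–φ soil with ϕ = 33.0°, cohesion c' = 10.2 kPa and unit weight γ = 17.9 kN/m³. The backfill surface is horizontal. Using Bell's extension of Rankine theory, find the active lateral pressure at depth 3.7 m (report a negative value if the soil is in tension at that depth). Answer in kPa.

K_a = (1 − sin φ)/(1 + sin φ) = 0.2948.
σ_a = K_a γ z − 2c√K_a = 0.2948×17.9×3.7 − 2×10.2×0.5430 = 8.448 kPa.

8.45 kPa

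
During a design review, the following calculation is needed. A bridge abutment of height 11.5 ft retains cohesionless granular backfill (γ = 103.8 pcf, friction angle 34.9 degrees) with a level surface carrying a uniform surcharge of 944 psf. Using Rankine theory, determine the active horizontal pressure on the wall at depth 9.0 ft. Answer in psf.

K_a = (1 − sin φ)/(1 + sin φ) = 0.2721.
σ_v = γz + q = 103.8 × 9.0 + 944 = 1878 psf.
σ_h = K_a σ_v = 0.2721 × 1878 = 511.1 psf.

511 psf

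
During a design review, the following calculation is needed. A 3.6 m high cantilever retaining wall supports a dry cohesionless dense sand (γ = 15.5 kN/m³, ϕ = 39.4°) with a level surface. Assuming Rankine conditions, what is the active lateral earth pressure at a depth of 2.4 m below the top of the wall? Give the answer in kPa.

8.31 kPa

K_a = (1 − sin φ)/(1 + sin φ) = 0.2234.
σ_h = K_a γ z = 0.2234 × 15.5 × 2.4 = 8.312 kPa.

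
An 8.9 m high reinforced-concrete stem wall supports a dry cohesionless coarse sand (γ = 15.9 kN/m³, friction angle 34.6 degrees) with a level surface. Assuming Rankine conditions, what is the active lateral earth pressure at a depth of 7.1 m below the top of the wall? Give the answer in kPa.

K_a = (1 − sin φ)/(1 + sin φ) = 0.2756.
σ_h = K_a γ z = 0.2756 × 15.9 × 7.1 = 31.12 kPa.

31.1 kPa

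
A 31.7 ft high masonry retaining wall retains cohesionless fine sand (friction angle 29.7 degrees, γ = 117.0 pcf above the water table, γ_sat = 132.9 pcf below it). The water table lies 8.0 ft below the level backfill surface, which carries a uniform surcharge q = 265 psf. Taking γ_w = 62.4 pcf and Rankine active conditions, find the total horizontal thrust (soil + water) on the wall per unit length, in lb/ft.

K_a = tan²(45° − φ/2) = 0.3374.
γ' = 132.9 − 62.4 = 70.50 pcf. h₂ = H − d_w = 23.7 ft.
σ'_h: at surface K_a·q = 89.41; at WT K_a(q+γd_w) = 405.2; at base K_a(q+γd_w+γ'h₂) = 968.9 psf.
P₁ = ½(89.41+405.2)×8.0 = 1978; P₂ = ½(405.2+968.9)×23.7 = 16280; P_w = ½γ_w h₂² = 17520.
Total = 1978+16280+17520 = 35790 lb/ft.

35800 lb/ft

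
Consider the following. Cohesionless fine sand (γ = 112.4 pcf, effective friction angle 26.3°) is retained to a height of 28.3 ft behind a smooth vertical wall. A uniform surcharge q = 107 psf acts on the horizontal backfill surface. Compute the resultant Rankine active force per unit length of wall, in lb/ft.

K_a = tan²(45° − φ/2) = 0.3859.
Soil triangle: ½ K_a γ H² = 0.5×0.3859×112.4×28.3² = 17370 lb/ft.
Surcharge rectangle: K_a q H = 0.3859×107×28.3 = 1169 lb/ft.
Total = 17370 + 1169 = 18540 lb/ft.

18500 lb/ft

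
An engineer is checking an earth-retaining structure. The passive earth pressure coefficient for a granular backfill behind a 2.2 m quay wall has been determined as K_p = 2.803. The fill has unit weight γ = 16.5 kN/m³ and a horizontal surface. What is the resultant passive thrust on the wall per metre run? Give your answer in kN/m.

112 kN/m

P = ½ K_p γ H² = 0.5 × 2.803 × 16.5 × 2.2² = 111.9 kN/m.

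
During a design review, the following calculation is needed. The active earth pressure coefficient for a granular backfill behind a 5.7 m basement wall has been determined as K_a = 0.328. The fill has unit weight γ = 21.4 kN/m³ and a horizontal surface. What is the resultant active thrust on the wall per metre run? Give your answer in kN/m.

P = ½ K_a γ H² = 0.5 × 0.328 × 21.4 × 5.7² = 114.0 kN/m.

114 kN/m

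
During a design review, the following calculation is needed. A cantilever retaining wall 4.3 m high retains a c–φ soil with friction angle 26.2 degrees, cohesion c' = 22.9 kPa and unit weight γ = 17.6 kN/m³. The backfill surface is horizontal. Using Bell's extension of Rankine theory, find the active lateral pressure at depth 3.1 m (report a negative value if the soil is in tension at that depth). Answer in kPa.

K_a = (1 − sin φ)/(1 + sin φ) = 0.3874.
σ_a = K_a γ z − 2c√K_a = 0.3874×17.6×3.1 − 2×22.9×0.6224 = -7.369 kPa.

-7.37 kPa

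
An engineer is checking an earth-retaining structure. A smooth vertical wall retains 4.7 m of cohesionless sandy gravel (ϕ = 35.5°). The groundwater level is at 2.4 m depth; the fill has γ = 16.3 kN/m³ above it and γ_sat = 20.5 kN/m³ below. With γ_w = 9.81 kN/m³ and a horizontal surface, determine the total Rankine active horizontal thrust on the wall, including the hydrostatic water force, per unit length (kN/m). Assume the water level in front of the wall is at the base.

K_a = tan²(45° − φ/2) = 0.2653.
γ' = 20.5 − 9.81 = 10.69 kN/m³. Depth below WT = 2.3 m.
σ'_h at WT = K_a γ d_w = 10.38 kPa; at base = 10.38 + K_a γ' × 2.3 = 16.90 kPa.
P₁ (0–2.4 m) = ½×10.38×2.4 = 12.45. P₂ (2.4–4.7 m) = ½(10.38+16.90)×2.3 = 31.37.
P_w = ½ γ_w h₂² = 0.5×9.81×2.3² = 25.95. Total = 12.45+31.37+25.95 = 69.77 kN/m.

69.8 kN/m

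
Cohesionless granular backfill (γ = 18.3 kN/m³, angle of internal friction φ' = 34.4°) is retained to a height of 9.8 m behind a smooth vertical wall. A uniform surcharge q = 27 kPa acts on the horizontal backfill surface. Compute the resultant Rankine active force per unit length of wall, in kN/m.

318 kN/m

K_a = tan²(45° − φ/2) = 0.2780.
Soil triangle: ½ K_a γ H² = 0.5×0.2780×18.3×9.8² = 244.3 kN/m.
Surcharge rectangle: K_a q H = 0.2780×27×9.8 = 73.55 kN/m.
Total = 244.3 + 73.55 = 317.8 kN/m.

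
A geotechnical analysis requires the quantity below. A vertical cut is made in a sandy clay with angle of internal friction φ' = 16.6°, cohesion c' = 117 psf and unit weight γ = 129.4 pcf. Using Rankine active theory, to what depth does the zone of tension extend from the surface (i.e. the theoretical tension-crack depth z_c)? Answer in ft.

2.43 ft

K_a = tan²(45° − 16.6°/2) = 0.5556; √K_a = 0.7454.
The active pressure is zero where K_a γ z = 2c√K_a, so z_c = 2c/(γ√K_a) = 2×117/(129.4×0.7454) = 2.426 ft.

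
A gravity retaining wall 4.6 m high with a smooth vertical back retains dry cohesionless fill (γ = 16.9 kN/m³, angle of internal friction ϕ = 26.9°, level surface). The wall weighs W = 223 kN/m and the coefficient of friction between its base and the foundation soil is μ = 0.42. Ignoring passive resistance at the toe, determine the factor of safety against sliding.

K_a = tan²(45° − 26.9°/2) = 0.3770.
P_a = ½K_aγH² = 0.5×0.3770×16.9×4.6² = 67.41 kN/m, acting at H/3 = 1.533 m above the base.
FS_sliding = μW / P_a = 0.42×223 / 67.41 = 1.389.

1.39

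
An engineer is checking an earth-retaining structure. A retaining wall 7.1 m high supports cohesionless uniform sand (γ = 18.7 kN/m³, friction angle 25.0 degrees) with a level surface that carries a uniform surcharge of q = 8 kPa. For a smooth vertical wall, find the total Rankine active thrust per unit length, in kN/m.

K_a = tan²(45° − φ/2) = 0.4059.
Soil triangle: ½ K_a γ H² = 0.5×0.4059×18.7×7.1² = 191.3 kN/m.
Surcharge rectangle: K_a q H = 0.4059×8×7.1 = 23.05 kN/m.
Total = 191.3 + 23.05 = 214.3 kN/m.

214 kN/m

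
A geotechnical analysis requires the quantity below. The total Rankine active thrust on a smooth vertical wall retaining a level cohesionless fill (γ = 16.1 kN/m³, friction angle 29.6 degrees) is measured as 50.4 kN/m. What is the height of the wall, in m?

4.30 m

K_a = 0.3387. P_a = ½ K_a γ H² ⇒ H = √(2P_a/(K_a γ)).
H = √(2×50.4/(0.3387×16.1)) = 4.299 m.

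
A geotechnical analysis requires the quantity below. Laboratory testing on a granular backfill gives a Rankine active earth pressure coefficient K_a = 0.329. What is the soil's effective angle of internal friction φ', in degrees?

30.3°

K_a = tan²(45° − φ/2) ⇒ 45° − φ/2 = arctan(√0.329) = 29.84°.
φ = 2(45° − 29.84°) = 30.32°.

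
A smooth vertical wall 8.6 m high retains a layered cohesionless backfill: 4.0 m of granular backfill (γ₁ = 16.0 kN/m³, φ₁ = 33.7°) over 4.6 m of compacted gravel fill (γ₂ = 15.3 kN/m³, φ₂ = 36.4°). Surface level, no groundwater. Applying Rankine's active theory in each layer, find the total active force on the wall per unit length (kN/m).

K_a1 = tan²(45°−33.7°/2) = 0.2863; K_a2 = tan²(45°−36.4°/2) = 0.2552.
Layer 1: σ at base = K_a1 γ₁ h₁ = 18.32 kPa; P₁ = ½×18.32×4.0 = 36.65.
Layer 2: σ_v at top = γ₁h₁ = 64.00; σ_h top = K_a2×64.00 = 16.33; σ_h base = K_a2×(64.00+15.3×4.6) = 34.29.
P₂ = ½(16.33+34.29)×4.6 = 116.4. Total P_a = 36.65+116.4 = 153.1 kN/m.

153 kN/m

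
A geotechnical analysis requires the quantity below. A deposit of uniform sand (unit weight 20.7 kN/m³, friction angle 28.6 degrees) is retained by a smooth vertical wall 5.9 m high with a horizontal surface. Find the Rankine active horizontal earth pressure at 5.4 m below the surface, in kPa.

K_a = (1 − sin φ)/(1 + sin φ) = 0.3525.
σ_h = K_a γ z = 0.3525 × 20.7 × 5.4 = 39.41 kPa.

39.4 kPa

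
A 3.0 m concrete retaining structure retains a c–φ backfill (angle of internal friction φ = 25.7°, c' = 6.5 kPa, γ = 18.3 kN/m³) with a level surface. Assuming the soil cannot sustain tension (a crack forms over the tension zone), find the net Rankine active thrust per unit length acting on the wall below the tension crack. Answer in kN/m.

12.6 kN/m

K_a = 0.3950; √K_a = 0.6285.
Tension-crack depth z_c = 2c/(γ√K_a) = 2×6.5/(18.3×0.6285) = 1.130 m.
σ_a at base = K_a γ H − 2c√K_a = 0.3950×18.3×3.0 − 2×6.5×0.6285 = 13.52 kPa.
P_a = ½ × 13.52 × (H − z_c) = 0.5×13.52×1.870 = 12.64 kN/m.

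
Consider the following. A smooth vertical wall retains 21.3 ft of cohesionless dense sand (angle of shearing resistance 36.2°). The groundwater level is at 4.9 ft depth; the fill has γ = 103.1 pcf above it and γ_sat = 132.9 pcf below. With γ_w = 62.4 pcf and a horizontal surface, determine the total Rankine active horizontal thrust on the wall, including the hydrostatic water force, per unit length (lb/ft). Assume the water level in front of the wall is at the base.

K_a = tan²(45° − φ/2) = 0.2574.
γ' = 132.9 − 62.4 = 70.50 pcf. Depth below WT = 16.4 ft.
σ'_h at WT = K_a γ d_w = 130.0 psf; at base = 130.0 + K_a γ' × 16.4 = 427.6 psf.
P₁ (0–4.9 ft) = ½×130.0×4.9 = 318.6. P₂ (4.9–21.3 ft) = ½(130.0+427.6)×16.4 = 4573.
P_w = ½ γ_w h₂² = 0.5×62.4×16.4² = 8392. Total = 318.6+4573+8392 = 13280 lb/ft.

13300 lb/ft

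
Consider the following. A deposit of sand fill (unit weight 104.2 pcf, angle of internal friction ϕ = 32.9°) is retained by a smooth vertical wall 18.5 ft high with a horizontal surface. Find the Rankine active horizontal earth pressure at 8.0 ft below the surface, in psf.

247 psf

K_a = (1 − sin φ)/(1 + sin φ) = 0.2960.
σ_h = K_a γ z = 0.2960 × 104.2 × 8.0 = 246.8 psf.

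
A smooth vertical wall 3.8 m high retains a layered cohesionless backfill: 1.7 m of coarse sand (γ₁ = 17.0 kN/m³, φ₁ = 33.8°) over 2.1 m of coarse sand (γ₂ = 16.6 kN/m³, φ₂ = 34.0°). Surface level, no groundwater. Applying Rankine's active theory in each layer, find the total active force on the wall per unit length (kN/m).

34.5 kN/m

K_a1 = tan²(45°−33.8°/2) = 0.2851; K_a2 = tan²(45°−34.0°/2) = 0.2827.
Layer 1: σ at base = K_a1 γ₁ h₁ = 8.239 kPa; P₁ = ½×8.239×1.7 = 7.004.
Layer 2: σ_v at top = γ₁h₁ = 28.90; σ_h top = K_a2×28.90 = 8.170; σ_h base = K_a2×(28.90+16.6×2.1) = 18.03.
P₂ = ½(8.170+18.03)×2.1 = 27.51. Total P_a = 7.004+27.51 = 34.51 kN/m.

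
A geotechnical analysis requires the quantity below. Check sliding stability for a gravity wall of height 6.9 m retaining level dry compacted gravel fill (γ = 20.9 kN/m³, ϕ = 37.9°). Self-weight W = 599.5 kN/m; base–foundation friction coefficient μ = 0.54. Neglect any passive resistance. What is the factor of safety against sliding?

2.72

K_a = tan²(45° − 37.9°/2) = 0.2389.
P_a = ½K_aγH² = 0.5×0.2389×20.9×6.9² = 118.9 kN/m, acting at H/3 = 2.300 m above the base.
FS_sliding = μW / P_a = 0.54×599.5 / 118.9 = 2.723.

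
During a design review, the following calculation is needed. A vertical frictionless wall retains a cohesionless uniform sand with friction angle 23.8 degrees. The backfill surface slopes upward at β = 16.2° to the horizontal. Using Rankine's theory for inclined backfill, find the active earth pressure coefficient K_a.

0.513

K_a = cos β · (cos β − √(cos²β − cos²φ)) / (cos β + √(cos²β − cos²φ)).
cos β = 0.9603, cos φ = 0.9150, √(cos²β − cos²φ) = 0.2916.
K_a = 0.9603 × (0.9603 − 0.2916)/(0.9603 + 0.2916) = 0.5130.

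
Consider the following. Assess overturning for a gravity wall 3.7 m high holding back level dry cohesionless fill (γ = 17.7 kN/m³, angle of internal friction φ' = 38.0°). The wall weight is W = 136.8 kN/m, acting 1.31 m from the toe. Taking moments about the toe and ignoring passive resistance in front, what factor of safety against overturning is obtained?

K_a = tan²(45° − 38.0°/2) = 0.2379.
P_a = ½K_aγH² = 0.5×0.2379×17.7×3.7² = 28.82 kN/m, acting at H/3 = 1.233 m above the base.
Overturning moment M_o = P_a × H/3 = 28.82 × 1.233 = 35.55.
Resisting moment M_r = W × 1.31 = 136.8 × 1.31 = 179.2.
FS_overturning = M_r/M_o = 179.2/35.55 = 5.042.

5.04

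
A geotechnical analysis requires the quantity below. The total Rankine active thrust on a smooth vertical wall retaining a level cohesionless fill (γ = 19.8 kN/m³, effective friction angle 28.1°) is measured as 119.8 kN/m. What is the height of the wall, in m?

K_a = 0.3596. P_a = ½ K_a γ H² ⇒ H = √(2P_a/(K_a γ)).
H = √(2×119.8/(0.3596×19.8)) = 5.801 m.

5.80 m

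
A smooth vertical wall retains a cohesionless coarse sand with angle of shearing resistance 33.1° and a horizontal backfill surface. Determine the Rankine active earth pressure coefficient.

0.294

K_a = (1 − sin φ)/(1 + sin φ) = (1 − sin 33.1°)/(1 + sin 33.1°) = 0.2936.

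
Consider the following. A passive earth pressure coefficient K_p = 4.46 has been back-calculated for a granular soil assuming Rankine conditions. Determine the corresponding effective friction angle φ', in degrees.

K_p = (1+sin φ)/(1−sin φ) ⇒ sin φ = (K_p − 1)/(K_p + 1) = 0.6337.
φ = arcsin(0.6337) = 39.32°.

39.3°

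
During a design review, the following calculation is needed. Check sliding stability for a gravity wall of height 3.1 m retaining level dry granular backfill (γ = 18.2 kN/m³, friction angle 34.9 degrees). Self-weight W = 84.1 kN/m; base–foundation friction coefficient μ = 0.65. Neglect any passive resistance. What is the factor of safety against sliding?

2.30

K_a = tan²(45° − 34.9°/2) = 0.2721.
P_a = ½K_aγH² = 0.5×0.2721×18.2×3.1² = 23.80 kN/m, acting at H/3 = 1.033 m above the base.
FS_sliding = μW / P_a = 0.65×84.1 / 23.80 = 2.297.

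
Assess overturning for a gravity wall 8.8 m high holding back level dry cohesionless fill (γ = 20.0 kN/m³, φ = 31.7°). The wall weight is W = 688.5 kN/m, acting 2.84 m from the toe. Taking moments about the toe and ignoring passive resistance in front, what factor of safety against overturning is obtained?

K_a = tan²(45° − 31.7°/2) = 0.3111.
P_a = ½K_aγH² = 0.5×0.3111×20.0×8.8² = 240.9 kN/m, acting at H/3 = 2.933 m above the base.
Overturning moment M_o = P_a × H/3 = 240.9 × 2.933 = 706.6.
Resisting moment M_r = W × 2.84 = 688.5 × 2.84 = 1955.
FS_overturning = M_r/M_o = 1955/706.6 = 2.767.

2.77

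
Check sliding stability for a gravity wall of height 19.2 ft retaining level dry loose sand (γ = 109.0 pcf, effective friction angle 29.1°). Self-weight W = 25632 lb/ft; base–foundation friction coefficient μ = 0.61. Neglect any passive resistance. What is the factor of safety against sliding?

K_a = tan²(45° − 29.1°/2) = 0.3456.
P_a = ½K_aγH² = 0.5×0.3456×109.0×19.2² = 6943 lb/ft, acting at H/3 = 6.400 ft above the base.
FS_sliding = μW / P_a = 0.61×25632 / 6943 = 2.252.

2.25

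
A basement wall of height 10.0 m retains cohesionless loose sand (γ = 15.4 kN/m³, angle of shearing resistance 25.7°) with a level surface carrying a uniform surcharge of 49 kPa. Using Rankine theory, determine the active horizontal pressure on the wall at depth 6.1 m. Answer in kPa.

K_a = (1 − sin φ)/(1 + sin φ) = 0.3950.
σ_v = γz + q = 15.4 × 6.1 + 49 = 142.9 kPa.
σ_h = K_a σ_v = 0.3950 × 142.9 = 56.47 kPa.

56.5 kPa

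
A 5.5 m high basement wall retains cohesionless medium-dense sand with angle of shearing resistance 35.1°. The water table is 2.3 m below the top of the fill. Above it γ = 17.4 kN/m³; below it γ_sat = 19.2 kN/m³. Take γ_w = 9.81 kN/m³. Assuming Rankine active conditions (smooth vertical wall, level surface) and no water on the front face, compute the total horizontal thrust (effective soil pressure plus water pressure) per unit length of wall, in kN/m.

110 kN/m

K_a = tan²(45° − φ/2) = 0.2698.
γ' = 19.2 − 9.81 = 9.390 kN/m³. Depth below WT = 3.2 m.
σ'_h at WT = K_a γ d_w = 10.80 kPa; at base = 10.80 + K_a γ' × 3.2 = 18.91 kPa.
P₁ (0–2.3 m) = ½×10.80×2.3 = 12.42. P₂ (2.3–5.5 m) = ½(10.80+18.91)×3.2 = 47.53.
P_w = ½ γ_w h₂² = 0.5×9.81×3.2² = 50.23. Total = 12.42+47.53+50.23 = 110.2 kN/m.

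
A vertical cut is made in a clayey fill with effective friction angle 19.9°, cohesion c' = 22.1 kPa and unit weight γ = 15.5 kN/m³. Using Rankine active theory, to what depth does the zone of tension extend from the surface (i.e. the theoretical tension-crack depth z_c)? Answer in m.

K_a = tan²(45° − 19.9°/2) = 0.4921; √K_a = 0.7015.
The active pressure is zero where K_a γ z = 2c√K_a, so z_c = 2c/(γ√K_a) = 2×22.1/(15.5×0.7015) = 4.065 m.

4.06 m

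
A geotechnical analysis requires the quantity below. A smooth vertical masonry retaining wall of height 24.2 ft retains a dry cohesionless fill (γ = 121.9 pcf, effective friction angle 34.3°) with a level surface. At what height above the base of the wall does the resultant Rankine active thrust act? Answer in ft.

K_a = 0.2792.
The pressure distribution is triangular, so the resultant acts at H/3 above the base = 24.2/3 = 8.067 ft.

8.07 ft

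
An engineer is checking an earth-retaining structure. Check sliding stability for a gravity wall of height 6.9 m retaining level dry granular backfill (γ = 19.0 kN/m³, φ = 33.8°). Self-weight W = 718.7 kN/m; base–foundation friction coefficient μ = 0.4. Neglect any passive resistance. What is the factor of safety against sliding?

K_a = tan²(45° − 33.8°/2) = 0.2851.
P_a = ½K_aγH² = 0.5×0.2851×19.0×6.9² = 129.0 kN/m, acting at H/3 = 2.300 m above the base.
FS_sliding = μW / P_a = 0.4×718.7 / 129.0 = 2.229.

2.23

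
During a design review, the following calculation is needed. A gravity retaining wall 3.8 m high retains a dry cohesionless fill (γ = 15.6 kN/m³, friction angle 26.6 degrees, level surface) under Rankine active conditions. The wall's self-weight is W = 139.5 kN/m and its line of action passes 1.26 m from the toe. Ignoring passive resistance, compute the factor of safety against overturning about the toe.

K_a = tan²(45° − 26.6°/2) = 0.3814.
P_a = ½K_aγH² = 0.5×0.3814×15.6×3.8² = 42.96 kN/m, acting at H/3 = 1.267 m above the base.
Overturning moment M_o = P_a × H/3 = 42.96 × 1.267 = 54.42.
Resisting moment M_r = W × 1.26 = 139.5 × 1.26 = 175.8.
FS_overturning = M_r/M_o = 175.8/54.42 = 3.230.

3.23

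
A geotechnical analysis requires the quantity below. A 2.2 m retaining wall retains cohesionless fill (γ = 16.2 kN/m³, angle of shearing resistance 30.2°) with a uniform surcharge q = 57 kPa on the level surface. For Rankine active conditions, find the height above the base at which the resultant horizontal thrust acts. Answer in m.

1.01 m

K_a = 0.3307.
Triangular part P₁ = ½K_aγH² = 12.96 at H/3 = 0.7333 m; rectangular part P₂ = K_a q H = 41.46 at H/2 = 1.100 m.
ȳ = (P₁·0.7333 + P₂·1.100)/(P₁+P₂) = 1.013 m.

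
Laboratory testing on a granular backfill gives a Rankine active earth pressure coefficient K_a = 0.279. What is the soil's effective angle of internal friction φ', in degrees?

34.3°

K_a = tan²(45° − φ/2) ⇒ 45° − φ/2 = arctan(√0.279) = 27.84°.
φ = 2(45° − 27.84°) = 34.31°.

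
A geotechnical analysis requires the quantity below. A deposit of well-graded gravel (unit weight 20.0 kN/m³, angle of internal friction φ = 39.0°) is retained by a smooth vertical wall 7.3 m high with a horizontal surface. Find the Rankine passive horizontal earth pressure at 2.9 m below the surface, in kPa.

255 kPa

K_p = (1 + sin φ)/(1 − sin φ) = 4.395.
σ_h = K_p γ z = 4.395 × 20.0 × 2.9 = 254.9 kPa.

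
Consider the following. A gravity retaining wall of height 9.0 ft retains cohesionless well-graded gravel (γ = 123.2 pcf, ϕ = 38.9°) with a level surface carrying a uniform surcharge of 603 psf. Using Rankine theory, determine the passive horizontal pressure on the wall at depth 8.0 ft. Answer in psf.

K_p = (1 + sin φ)/(1 − sin φ) = 4.376.
σ_v = γz + q = 123.2 × 8.0 + 603 = 1589 psf.
σ_h = K_p σ_v = 4.376 × 1589 = 6951 psf.

6950 psf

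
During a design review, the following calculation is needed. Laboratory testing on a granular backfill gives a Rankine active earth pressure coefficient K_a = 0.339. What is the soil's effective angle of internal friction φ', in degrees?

K_a = tan²(45° − φ/2) ⇒ 45° − φ/2 = arctan(√0.339) = 30.21°.
φ = 2(45° − 30.21°) = 29.58°.

29.6°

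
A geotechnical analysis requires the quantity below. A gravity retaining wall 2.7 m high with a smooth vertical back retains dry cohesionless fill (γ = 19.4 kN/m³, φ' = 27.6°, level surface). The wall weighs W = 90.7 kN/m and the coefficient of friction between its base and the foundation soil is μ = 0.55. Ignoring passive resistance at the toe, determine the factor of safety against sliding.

K_a = tan²(45° − 27.6°/2) = 0.3668.
P_a = ½K_aγH² = 0.5×0.3668×19.4×2.7² = 25.94 kN/m, acting at H/3 = 0.9000 m above the base.
FS_sliding = μW / P_a = 0.55×90.7 / 25.94 = 1.923.

1.92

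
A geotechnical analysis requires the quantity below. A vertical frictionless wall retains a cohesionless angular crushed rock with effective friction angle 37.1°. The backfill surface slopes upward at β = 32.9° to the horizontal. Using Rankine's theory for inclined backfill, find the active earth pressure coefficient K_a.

0.440

K_a = cos β · (cos β − √(cos²β − cos²φ)) / (cos β + √(cos²β − cos²φ)).
cos β = 0.8396, cos φ = 0.7976, √(cos²β − cos²φ) = 0.2623.
K_a = 0.8396 × (0.8396 − 0.2623)/(0.8396 + 0.2623) = 0.4399.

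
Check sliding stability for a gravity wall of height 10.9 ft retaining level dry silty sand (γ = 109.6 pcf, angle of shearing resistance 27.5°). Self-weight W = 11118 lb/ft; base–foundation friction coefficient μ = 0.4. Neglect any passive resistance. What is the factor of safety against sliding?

K_a = tan²(45° − 27.5°/2) = 0.3682.
P_a = ½K_aγH² = 0.5×0.3682×109.6×10.9² = 2397 lb/ft, acting at H/3 = 3.633 ft above the base.
FS_sliding = μW / P_a = 0.4×11118 / 2397 = 1.855.

1.85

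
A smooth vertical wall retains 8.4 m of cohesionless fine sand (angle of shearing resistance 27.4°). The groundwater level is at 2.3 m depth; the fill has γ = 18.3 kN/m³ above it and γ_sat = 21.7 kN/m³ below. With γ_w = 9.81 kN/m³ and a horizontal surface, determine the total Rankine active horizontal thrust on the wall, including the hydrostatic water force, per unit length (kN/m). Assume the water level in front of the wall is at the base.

K_a = tan²(45° − φ/2) = 0.3697.
γ' = 21.7 − 9.81 = 11.89 kN/m³. Depth below WT = 6.1 m.
σ'_h at WT = K_a γ d_w = 15.56 kPa; at base = 15.56 + K_a γ' × 6.1 = 42.37 kPa.
P₁ (0–2.3 m) = ½×15.56×2.3 = 17.89. P₂ (2.3–8.4 m) = ½(15.56+42.37)×6.1 = 176.7.
P_w = ½ γ_w h₂² = 0.5×9.81×6.1² = 182.5. Total = 17.89+176.7+182.5 = 377.1 kN/m.

377 kN/m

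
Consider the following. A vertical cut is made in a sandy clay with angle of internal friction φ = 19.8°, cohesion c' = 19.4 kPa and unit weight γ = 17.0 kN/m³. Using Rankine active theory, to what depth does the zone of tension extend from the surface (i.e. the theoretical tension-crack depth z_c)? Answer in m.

K_a = tan²(45° − 19.8°/2) = 0.4939; √K_a = 0.7028.
The active pressure is zero where K_a γ z = 2c√K_a, so z_c = 2c/(γ√K_a) = 2×19.4/(17.0×0.7028) = 3.247 m.

3.25 m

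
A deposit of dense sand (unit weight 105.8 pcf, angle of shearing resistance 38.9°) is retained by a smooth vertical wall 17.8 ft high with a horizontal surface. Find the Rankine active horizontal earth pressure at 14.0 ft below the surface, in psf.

338 psf

K_a = (1 − sin φ)/(1 + sin φ) = 0.2285.
σ_h = K_a γ z = 0.2285 × 105.8 × 14.0 = 338.5 psf.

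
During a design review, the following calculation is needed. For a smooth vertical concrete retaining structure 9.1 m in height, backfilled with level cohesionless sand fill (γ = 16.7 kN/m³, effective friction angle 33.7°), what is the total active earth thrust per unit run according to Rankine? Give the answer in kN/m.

198 kN/m

K_a = tan²(45° − φ/2) = 0.2863.
P_a = ½ K_a γ H² = 0.5 × 0.2863 × 16.7 × 9.1² = 198.0 kN/m.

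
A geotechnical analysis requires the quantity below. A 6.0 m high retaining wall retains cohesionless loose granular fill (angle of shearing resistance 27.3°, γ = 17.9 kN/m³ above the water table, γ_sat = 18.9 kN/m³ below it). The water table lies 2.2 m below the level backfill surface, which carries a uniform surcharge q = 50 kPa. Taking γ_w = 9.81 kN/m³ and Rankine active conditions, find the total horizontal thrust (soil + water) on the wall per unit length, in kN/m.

278 kN/m

K_a = tan²(45° − φ/2) = 0.3711.
γ' = 18.9 − 9.81 = 9.090 kN/m³. h₂ = H − d_w = 3.8 m.
σ'_h: at surface K_a·q = 18.56; at WT K_a(q+γd_w) = 33.17; at base K_a(q+γd_w+γ'h₂) = 45.99 kPa.
P₁ = ½(18.56+33.17)×2.2 = 56.90; P₂ = ½(33.17+45.99)×3.8 = 150.4; P_w = ½γ_w h₂² = 70.83.
Total = 56.90+150.4+70.83 = 278.1 kN/m.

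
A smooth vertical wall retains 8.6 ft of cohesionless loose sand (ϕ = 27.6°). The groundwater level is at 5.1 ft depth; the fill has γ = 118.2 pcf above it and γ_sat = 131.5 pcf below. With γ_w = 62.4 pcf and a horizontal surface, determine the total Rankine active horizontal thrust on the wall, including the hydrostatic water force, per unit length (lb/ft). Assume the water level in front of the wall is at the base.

1880 lb/ft

K_a = tan²(45° − φ/2) = 0.3668.
γ' = 131.5 − 62.4 = 69.10 pcf. Depth below WT = 3.5 ft.
σ'_h at WT = K_a γ d_w = 221.1 psf; at base = 221.1 + K_a γ' × 3.5 = 309.8 psf.
P₁ (0–5.1 ft) = ½×221.1×5.1 = 563.8. P₂ (5.1–8.6 ft) = ½(221.1+309.8)×3.5 = 929.1.
P_w = ½ γ_w h₂² = 0.5×62.4×3.5² = 382.2. Total = 563.8+929.1+382.2 = 1875 lb/ft.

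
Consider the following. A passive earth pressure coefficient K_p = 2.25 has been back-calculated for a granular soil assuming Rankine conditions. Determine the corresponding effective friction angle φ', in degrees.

22.6°

K_p = (1+sin φ)/(1−sin φ) ⇒ sin φ = (K_p − 1)/(K_p + 1) = 0.3846.
φ = arcsin(0.3846) = 22.62°.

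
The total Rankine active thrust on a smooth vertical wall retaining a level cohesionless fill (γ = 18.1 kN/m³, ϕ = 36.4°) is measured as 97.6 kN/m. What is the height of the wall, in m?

6.50 m

K_a = 0.2552. P_a = ½ K_a γ H² ⇒ H = √(2P_a/(K_a γ)).
H = √(2×97.6/(0.2552×18.1)) = 6.501 m.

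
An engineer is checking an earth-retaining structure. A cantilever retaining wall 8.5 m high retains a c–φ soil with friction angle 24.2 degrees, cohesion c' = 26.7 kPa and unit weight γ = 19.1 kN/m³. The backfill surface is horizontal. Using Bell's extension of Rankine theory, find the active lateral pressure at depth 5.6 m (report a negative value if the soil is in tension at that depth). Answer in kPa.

10.2 kPa

K_a = (1 − sin φ)/(1 + sin φ) = 0.4185.
σ_a = K_a γ z − 2c√K_a = 0.4185×19.1×5.6 − 2×26.7×0.6469 = 10.22 kPa.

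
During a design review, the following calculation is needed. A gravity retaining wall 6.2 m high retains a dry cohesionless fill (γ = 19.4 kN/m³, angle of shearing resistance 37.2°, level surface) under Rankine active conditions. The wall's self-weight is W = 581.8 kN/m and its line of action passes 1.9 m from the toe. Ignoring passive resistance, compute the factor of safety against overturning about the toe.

K_a = tan²(45° − 37.2°/2) = 0.2464.
P_a = ½K_aγH² = 0.5×0.2464×19.4×6.2² = 91.88 kN/m, acting at H/3 = 2.067 m above the base.
Overturning moment M_o = P_a × H/3 = 91.88 × 2.067 = 189.9.
Resisting moment M_r = W × 1.9 = 581.8 × 1.9 = 1105.
FS_overturning = M_r/M_o = 1105/189.9 = 5.821.

5.82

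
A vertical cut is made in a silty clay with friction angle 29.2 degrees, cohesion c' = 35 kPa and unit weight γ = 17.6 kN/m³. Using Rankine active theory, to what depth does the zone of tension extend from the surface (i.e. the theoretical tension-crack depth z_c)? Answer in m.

6.78 m

K_a = tan²(45° − 29.2°/2) = 0.3442; √K_a = 0.5867.
The active pressure is zero where K_a γ z = 2c√K_a, so z_c = 2c/(γ√K_a) = 2×35/(17.6×0.5867) = 6.779 m.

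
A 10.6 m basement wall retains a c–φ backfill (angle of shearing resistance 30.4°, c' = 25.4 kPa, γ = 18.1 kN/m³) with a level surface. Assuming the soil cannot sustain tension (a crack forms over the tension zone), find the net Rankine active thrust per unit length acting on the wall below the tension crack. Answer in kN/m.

96.4 kN/m

K_a = 0.3280; √K_a = 0.5727.
Tension-crack depth z_c = 2c/(γ√K_a) = 2×25.4/(18.1×0.5727) = 4.901 m.
σ_a at base = K_a γ H − 2c√K_a = 0.3280×18.1×10.6 − 2×25.4×0.5727 = 33.84 kPa.
P_a = ½ × 33.84 × (H − z_c) = 0.5×33.84×5.699 = 96.42 kN/m.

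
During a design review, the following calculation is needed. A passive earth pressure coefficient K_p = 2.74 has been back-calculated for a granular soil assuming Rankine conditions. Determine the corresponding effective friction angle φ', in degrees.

K_p = (1+sin φ)/(1−sin φ) ⇒ sin φ = (K_p − 1)/(K_p + 1) = 0.4652.
φ = arcsin(0.4652) = 27.73°.

27.7°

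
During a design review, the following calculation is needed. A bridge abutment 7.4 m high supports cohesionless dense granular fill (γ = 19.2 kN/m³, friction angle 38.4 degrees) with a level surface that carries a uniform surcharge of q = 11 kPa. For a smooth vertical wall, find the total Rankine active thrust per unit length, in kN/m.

K_a = tan²(45° − φ/2) = 0.2337.
Soil triangle: ½ K_a γ H² = 0.5×0.2337×19.2×7.4² = 122.9 kN/m.
Surcharge rectangle: K_a q H = 0.2337×11×7.4 = 19.02 kN/m.
Total = 122.9 + 19.02 = 141.9 kN/m.

142 kN/m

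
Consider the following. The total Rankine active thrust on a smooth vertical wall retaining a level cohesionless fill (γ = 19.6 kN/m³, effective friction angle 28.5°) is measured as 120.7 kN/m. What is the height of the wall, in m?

5.90 m

K_a = 0.3540. P_a = ½ K_a γ H² ⇒ H = √(2P_a/(K_a γ)).
H = √(2×120.7/(0.3540×19.6)) = 5.899 m.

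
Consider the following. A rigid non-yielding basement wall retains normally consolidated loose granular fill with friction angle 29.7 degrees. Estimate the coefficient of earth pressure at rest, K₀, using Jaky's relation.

0.505

K₀ = 1 − sin φ' = 1 − sin 29.7° = 0.5045.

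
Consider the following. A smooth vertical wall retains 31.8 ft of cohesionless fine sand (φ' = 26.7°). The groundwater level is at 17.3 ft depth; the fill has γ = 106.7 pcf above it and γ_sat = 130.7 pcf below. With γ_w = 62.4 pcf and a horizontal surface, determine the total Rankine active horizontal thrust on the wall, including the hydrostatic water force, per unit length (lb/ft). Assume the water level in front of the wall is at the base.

25500 lb/ft

K_a = tan²(45° − φ/2) = 0.3800.
γ' = 130.7 − 62.4 = 68.30 pcf. Depth below WT = 14.5 ft.
σ'_h at WT = K_a γ d_w = 701.4 psf; at base = 701.4 + K_a γ' × 14.5 = 1078 psf.
P₁ (0–17.3 ft) = ½×701.4×17.3 = 6067. P₂ (17.3–31.8 ft) = ½(701.4+1078)×14.5 = 12900.
P_w = ½ γ_w h₂² = 0.5×62.4×14.5² = 6560. Total = 6067+12900+6560 = 25520 lb/ft.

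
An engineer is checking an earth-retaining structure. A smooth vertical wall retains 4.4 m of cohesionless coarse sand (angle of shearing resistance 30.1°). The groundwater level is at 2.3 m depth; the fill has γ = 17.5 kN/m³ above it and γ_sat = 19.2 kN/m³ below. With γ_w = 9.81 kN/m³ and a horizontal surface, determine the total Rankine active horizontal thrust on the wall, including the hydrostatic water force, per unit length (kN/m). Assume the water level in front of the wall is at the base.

71.9 kN/m

K_a = tan²(45° − φ/2) = 0.3320.
γ' = 19.2 − 9.81 = 9.390 kN/m³. Depth below WT = 2.1 m.
σ'_h at WT = K_a γ d_w = 13.36 kPa; at base = 13.36 + K_a γ' × 2.1 = 19.91 kPa.
P₁ (0–2.3 m) = ½×13.36×2.3 = 15.37. P₂ (2.3–4.4 m) = ½(13.36+19.91)×2.1 = 34.94.
P_w = ½ γ_w h₂² = 0.5×9.81×2.1² = 21.63. Total = 15.37+34.94+21.63 = 71.93 kN/m.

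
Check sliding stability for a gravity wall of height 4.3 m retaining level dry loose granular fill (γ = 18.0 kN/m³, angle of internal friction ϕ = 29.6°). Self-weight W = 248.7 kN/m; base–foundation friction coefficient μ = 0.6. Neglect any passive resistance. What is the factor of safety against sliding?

K_a = tan²(45° − 29.6°/2) = 0.3387.
P_a = ½K_aγH² = 0.5×0.3387×18.0×4.3² = 56.37 kN/m, acting at H/3 = 1.433 m above the base.
FS_sliding = μW / P_a = 0.6×248.7 / 56.37 = 2.647.

2.65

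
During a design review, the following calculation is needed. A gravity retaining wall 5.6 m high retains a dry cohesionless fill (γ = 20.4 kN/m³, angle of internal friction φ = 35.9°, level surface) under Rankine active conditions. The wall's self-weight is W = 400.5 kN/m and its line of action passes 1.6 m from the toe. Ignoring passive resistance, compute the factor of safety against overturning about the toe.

K_a = tan²(45° − 35.9°/2) = 0.2607.
P_a = ½K_aγH² = 0.5×0.2607×20.4×5.6² = 83.40 kN/m, acting at H/3 = 1.867 m above the base.
Overturning moment M_o = P_a × H/3 = 83.40 × 1.867 = 155.7.
Resisting moment M_r = W × 1.6 = 400.5 × 1.6 = 640.8.
FS_overturning = M_r/M_o = 640.8/155.7 = 4.116.

4.12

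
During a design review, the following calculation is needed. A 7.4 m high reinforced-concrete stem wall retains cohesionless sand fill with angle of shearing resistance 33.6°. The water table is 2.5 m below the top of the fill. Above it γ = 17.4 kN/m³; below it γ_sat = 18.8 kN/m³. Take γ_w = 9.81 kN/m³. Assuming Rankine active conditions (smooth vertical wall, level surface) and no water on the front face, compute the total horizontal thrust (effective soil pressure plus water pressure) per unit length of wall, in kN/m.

226 kN/m

K_a = tan²(45° − φ/2) = 0.2875.
γ' = 18.8 − 9.81 = 8.990 kN/m³. Depth below WT = 4.9 m.
σ'_h at WT = K_a γ d_w = 12.51 kPa; at base = 12.51 + K_a γ' × 4.9 = 25.17 kPa.
P₁ (0–2.5 m) = ½×12.51×2.5 = 15.63. P₂ (2.5–7.4 m) = ½(12.51+25.17)×4.9 = 92.31.
P_w = ½ γ_w h₂² = 0.5×9.81×4.9² = 117.8. Total = 15.63+92.31+117.8 = 225.7 kN/m.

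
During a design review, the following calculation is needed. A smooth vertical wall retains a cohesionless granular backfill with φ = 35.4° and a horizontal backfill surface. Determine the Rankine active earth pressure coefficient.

K_a = tan²(45° − φ/2) = tan²(27.30°) = 0.2664.

0.266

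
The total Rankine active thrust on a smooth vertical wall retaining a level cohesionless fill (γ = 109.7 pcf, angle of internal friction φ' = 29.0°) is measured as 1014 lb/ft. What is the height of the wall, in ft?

K_a = 0.3470. P_a = ½ K_a γ H² ⇒ H = √(2P_a/(K_a γ)).
H = √(2×1014/(0.3470×109.7)) = 7.299 ft.

7.30 ft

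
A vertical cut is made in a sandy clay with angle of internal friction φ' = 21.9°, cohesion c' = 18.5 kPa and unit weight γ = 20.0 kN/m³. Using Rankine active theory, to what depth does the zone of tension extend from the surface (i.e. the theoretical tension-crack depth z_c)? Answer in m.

2.74 m

K_a = tan²(45° − 21.9°/2) = 0.4567; √K_a = 0.6758.
The active pressure is zero where K_a γ z = 2c√K_a, so z_c = 2c/(γ√K_a) = 2×18.5/(20.0×0.6758) = 2.738 m.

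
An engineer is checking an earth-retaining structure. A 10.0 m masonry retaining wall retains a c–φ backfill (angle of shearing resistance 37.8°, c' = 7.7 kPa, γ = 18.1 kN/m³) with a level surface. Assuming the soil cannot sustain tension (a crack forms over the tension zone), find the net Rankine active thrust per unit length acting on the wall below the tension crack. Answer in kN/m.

K_a = 0.2400; √K_a = 0.4899.
Tension-crack depth z_c = 2c/(γ√K_a) = 2×7.7/(18.1×0.4899) = 1.737 m.
σ_a at base = K_a γ H − 2c√K_a = 0.2400×18.1×10.0 − 2×7.7×0.4899 = 35.90 kPa.
P_a = ½ × 35.90 × (H − z_c) = 0.5×35.90×8.263 = 148.3 kN/m.

148 kN/m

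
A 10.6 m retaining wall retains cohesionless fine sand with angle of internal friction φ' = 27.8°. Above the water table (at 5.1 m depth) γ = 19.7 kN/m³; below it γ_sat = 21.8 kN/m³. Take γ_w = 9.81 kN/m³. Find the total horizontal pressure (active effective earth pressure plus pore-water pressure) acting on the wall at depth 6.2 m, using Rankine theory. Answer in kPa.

K_a = (1 − sin φ)/(1 + sin φ) = 0.3639.
γ' = 21.8 − 9.81 = 11.99 kN/m³.
Effective vertical stress at 6.2 m: σ'_v = 19.7×5.1 + 11.99×1.10 = 113.7 kPa.
σ'_h = K_a σ'_v = 0.3639 × 113.7 = 41.36 kPa; u = γ_w × 1.10 = 10.79 kPa.
Total σ_h = 41.36 + 10.79 = 52.15 kPa.

52.2 kPa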